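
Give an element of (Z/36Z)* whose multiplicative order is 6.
5 has order 6 mod 36 since 5^{6} ≡ 1 (mod 36) and no smaller power works.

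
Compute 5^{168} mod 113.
112

Using successive squaring:
Binary expansion of 168: 10101000
Powers of 5 mod 113 (each is the square of the previous):
  5^1 ≡ 5 (mod 113)
  5^2 ≡ 5² = 25 ≡ 25 (mod 113)
  5^4 ≡ 25² = 625 ≡ 60 (mod 113)
  5^8 ≡ 60² = 3600 ≡ 97 (mod 113)
  5^16 ≡ 97² = 9409 ≡ 30 (mod 113)
  5^32 ≡ 30² = 900 ≡ 109 (mod 113)
  5^64 ≡ 109² = 11881 ≡ 16 (mod 113)
  5^128 ≡ 16² = 256 ≡ 30 (mod 113)
168 = 128 + 32 + 8, so 5^168 = 5^128 × 5^32 × 5^8 ≡ 30 × 109 × 97 (mod 113)
Multiplying step by step:
  30 × 109 = 3270 ≡ 106 (mod 113)
  106 × 97 = 10282 ≡ 112 (mod 113)
Result: 5^168 ≡ 112 (mod 113)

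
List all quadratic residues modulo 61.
QRs mod 61: {1, 3, 4, 5, 9, 12, 13, 14, 15, 16, 19, 20, 22, 25, 27, 34, 36, 39, 41, 42, 45, 46, 47, 48, 49, 52, 56, 57, 58, 60}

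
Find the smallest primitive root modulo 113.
3

A primitive root g modulo p has order p-1 = 112
Prime divisors of 112: [2, 7]
g is a primitive root iff g^(112/q) ≢ 1 (mod 113) for each prime divisor q
Testing small values:
  g = 2: 2^56 ≡ 1, 2^16 ≡ 109 (mod 113) → 2^56 ≡ 1, not primitive root
  g = 3: 3^56 ≡ 112, 3^16 ≡ 49 (mod 113) → none is 1, primitive root!
The smallest primitive root is 3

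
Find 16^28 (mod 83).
Using repeated squaring. 28 = 16 + 8 + 4 (binary 11100). Repeated squaring mod 83: 16^1 ≡ 16; 16^2 ≡ 16² = 256 ≡ 7; 16^4 ≡ 7² = 49 ≡ 49; 16^8 ≡ 49² = 2401 ≡ 77; 16^16 ≡ 77² = 5929 ≡ 36. Multiply: 16^28 = 16^16 × 16^8 × 16^4 ≡ 36 × 77 × 49 (mod 83): 36 × 77 = 2772 ≡ 33; 33 × 49 = 1617 ≡ 40. So 16^28 ≡ 40 (mod 83).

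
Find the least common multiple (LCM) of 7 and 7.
7

First find GCD(7, 7) using the Euclidean algorithm:
7 = 1 × 7 + 0
GCD(7, 7) = 7

LCM formula: LCM(a, b) = (a × b) / GCD(a, b)
LCM(7, 7) = (7 × 7) / 7
LCM(7, 7) = 49 / 7
LCM(7, 7) = 7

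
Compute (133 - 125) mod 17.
8

(133 - 125) = 8
8 mod 17 = 8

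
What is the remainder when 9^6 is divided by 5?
9 ≡ 4 (mod 5). 6 = 4 + 2 (binary 110). Repeated squaring mod 5: 4^1 ≡ 4; 4^2 ≡ 4² = 16 ≡ 1; 4^4 ≡ 1² = 1 ≡ 1. Multiply: 9^6 ≡ 4^4 × 4^2 ≡ 1 × 1 (mod 5): 1 × 1 = 1 ≡ 1. So 9^6 ≡ 1 (mod 5).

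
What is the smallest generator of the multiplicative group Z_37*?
p - 1 = 36 has prime divisors 2, 3. h is a primitive root mod 37 iff h^(36/q) ≢ 1 (mod 37) for each such q.
h = 2: 2^18 ≡ 36, 2^12 ≡ 26 (mod 37); none is 1, so 2 has order 36 and is a primitive root.
The smallest primitive root mod 37 is g = 2.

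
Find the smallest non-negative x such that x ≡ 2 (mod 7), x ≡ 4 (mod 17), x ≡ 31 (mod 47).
548

Using the Chinese Remainder Theorem:
M = product of moduli = 5593
For equation 1: M_1 = 799, 799 ≡ 1 (mod 7), inverse of 799 mod 7 is 1 (check: 1 × 1 = 1 ≡ 1 (mod 7))
For equation 2: M_2 = 329, 329 ≡ 6 (mod 17), inverse of 329 mod 17 is 3 (check: 6 × 3 = 18 ≡ 1 (mod 17))
For equation 3: M_3 = 119, 119 ≡ 25 (mod 47), inverse of 119 mod 47 is 32 (check: 25 × 32 = 800 ≡ 1 (mod 47))
Combine: x ≡ Σ r_i×M_i×(M_i⁻¹ mod m_i) = 2×799×1 + 4×329×3 + 31×119×32 = 1598 + 3948 + 118048 = 123594
123594 mod 5593 = 548
x ≡ 548 (mod 5593)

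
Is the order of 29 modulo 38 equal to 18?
Yes, ord_38(29) = 18.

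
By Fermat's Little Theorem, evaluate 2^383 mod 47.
By Fermat: 2^{46} ≡ 1 (mod 47). 383 ≡ 15 (mod 46). So 2^{383} ≡ 2^{15} ≡ 9 (mod 47)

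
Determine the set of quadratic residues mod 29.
QRs mod 29: {1, 4, 5, 6, 7, 9, 13, 16, 20, 22, 23, 24, 25, 28}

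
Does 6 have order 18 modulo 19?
p - 1 = 18 has prime divisors 2, 3. Check 6^(18/q) mod 19 for each: 6^(18/2) = 6^9 ≡ 1, 6^(18/3) = 6^6 ≡ 11 (mod 19). Since 6^9 ≡ 1 (mod 19), the order of 6 divides 9 (in fact the order is 9) ≠ 18, so it is not a primitive root.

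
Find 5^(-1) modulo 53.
32

Using Extended Euclidean Algorithm:
gcd(5, 53) = 1
Bezout coefficients: 5 × -21 + 53 × 2 = 1
So 5 × -21 ≡ 1 (mod 53)
The inverse is -21 mod 53 = 32
Verification: 5 × 32 = 160 = 3 × 53 + 1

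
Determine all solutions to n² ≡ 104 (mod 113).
The square roots of 104 mod 113 are 68 and 45. Verify: 68² = 4624 ≡ 104 (mod 113)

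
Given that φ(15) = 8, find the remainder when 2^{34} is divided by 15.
By Euler: 2^{8} ≡ 1 (mod 15) since gcd(2, 15) = 1. 34 = 4×8 + 2. So 2^{34} ≡ 2^{2} ≡ 4 (mod 15)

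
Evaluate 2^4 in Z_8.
4 = 4 (binary 100). Repeated squaring mod 8: 2^1 ≡ 2; 2^2 ≡ 2² = 4 ≡ 4; 2^4 ≡ 4² = 16 ≡ 0. So 2^4 ≡ 0 (mod 8).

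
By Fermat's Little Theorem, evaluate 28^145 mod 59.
By Fermat: 28^{58} ≡ 1 (mod 59). 145 = 2×58 + 29. So 28^{145} ≡ 28^{29} ≡ 1 (mod 59)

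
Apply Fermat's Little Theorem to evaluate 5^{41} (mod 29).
6

By Fermat's Little Theorem, a^(p-1) ≡ 1 (mod p) for prime p and gcd(a, p) = 1
Here p = 29, so 5^28 ≡ 1 (mod 29)
We can reduce the exponent: 41 mod 28 = 13
So 5^41 ≡ 5^13 (mod 29)
Computing: 5^13 mod 29 = 6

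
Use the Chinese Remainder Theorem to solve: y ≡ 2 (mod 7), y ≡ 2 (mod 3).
2

Using the Chinese Remainder Theorem:
M = product of moduli = 21
For equation 1: M_1 = 3, 3 ≡ 3 (mod 7), inverse of 3 mod 7 is 5 (check: 3 × 5 = 15 ≡ 1 (mod 7))
For equation 2: M_2 = 7, 7 ≡ 1 (mod 3), inverse of 7 mod 3 is 1 (check: 1 × 1 = 1 ≡ 1 (mod 3))
Combine: y ≡ Σ r_i×M_i×(M_i⁻¹ mod m_i) = 2×3×5 + 2×7×1 = 30 + 14 = 44
44 mod 21 = 2
y ≡ 2 (mod 21)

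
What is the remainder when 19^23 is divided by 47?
Using repeated squaring. 23 = 16 + 4 + 2 + 1 (binary 10111). Repeated squaring mod 47: 19^1 ≡ 19; 19^2 ≡ 19² = 361 ≡ 32; 19^4 ≡ 32² = 1024 ≡ 37; 19^8 ≡ 37² = 1369 ≡ 6; 19^16 ≡ 6² = 36 ≡ 36. Multiply: 19^23 = 19^16 × 19^4 × 19^2 × 19^1 ≡ 36 × 37 × 32 × 19 (mod 47): 36 × 37 = 1332 ≡ 16; 16 × 32 = 512 ≡ 42; 42 × 19 = 798 ≡ 46. So 19^23 ≡ 46 (mod 47).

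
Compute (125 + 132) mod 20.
17

(125 + 132) = 257
257 mod 20 = 17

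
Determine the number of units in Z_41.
40

Prime factorization: 41 = 41
Using the formula φ(n) = n × Π(1 - 1/p) for each prime factor p:
φ(41) = 41 × (1 - 1/41)
φ(41) = 40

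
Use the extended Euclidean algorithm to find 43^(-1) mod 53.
Extended GCD: 43(-16) + 53(13) = 1. So 43^(-1) ≡ 37 ≡ 37 (mod 53). Verify: 43 × 37 = 1591 ≡ 1 (mod 53)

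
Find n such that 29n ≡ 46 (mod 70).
4

Since gcd(29, 70) = 1 divides 46, a solution exists.
Multiply both sides by the inverse of 29 mod 70:
  29^(-1) mod 70 = 29
  x ≡ 29 × 46 ≡ 1334 ≡ 4 (mod 70)
Verification: 29 × 4 = 116 = 1 × 70 + 46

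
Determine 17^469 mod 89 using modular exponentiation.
Using Fermat: 17^{88} ≡ 1 (mod 89). 469 ≡ 29 (mod 88). So 17^{469} ≡ 17^{29} ≡ 10 (mod 89)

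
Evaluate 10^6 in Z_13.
6 = 4 + 2 (binary 110). Repeated squaring mod 13: 10^1 ≡ 10; 10^2 ≡ 10² = 100 ≡ 9; 10^4 ≡ 9² = 81 ≡ 3. Multiply: 10^6 = 10^4 × 10^2 ≡ 3 × 9 (mod 13): 3 × 9 = 27 ≡ 1. So 10^6 ≡ 1 (mod 13).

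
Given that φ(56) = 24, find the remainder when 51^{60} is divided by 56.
By Euler: 51^{24} ≡ 1 (mod 56) since gcd(51, 56) = 1. 60 = 2×24 + 12. So 51^{60} ≡ 51^{12} ≡ 1 (mod 56)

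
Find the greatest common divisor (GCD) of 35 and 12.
1

Using the Euclidean algorithm:
35 = 2 × 12 + 11
12 = 1 × 11 + 1
11 = 11 × 1 + 0

GCD(35, 12) = 1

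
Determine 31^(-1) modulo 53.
31^(-1) ≡ 12 (mod 53). Verification: 31 × 12 = 372 ≡ 1 (mod 53)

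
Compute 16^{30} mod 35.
1

Using successive squaring:
Binary expansion of 30: 11110
Powers of 16 mod 35 (each is the square of the previous):
  16^1 ≡ 16 (mod 35)
  16^2 ≡ 16² = 256 ≡ 11 (mod 35)
  16^4 ≡ 11² = 121 ≡ 16 (mod 35)
  16^8 ≡ 16² = 256 ≡ 11 (mod 35)
  16^16 ≡ 11² = 121 ≡ 16 (mod 35)
30 = 16 + 8 + 4 + 2, so 16^30 = 16^16 × 16^8 × 16^4 × 16^2 ≡ 16 × 11 × 16 × 11 (mod 35)
Multiplying step by step:
  16 × 11 = 176 ≡ 1 (mod 35)
  1 × 16 = 16 ≡ 16 (mod 35)
  16 × 11 = 176 ≡ 1 (mod 35)
Result: 16^30 ≡ 1 (mod 35)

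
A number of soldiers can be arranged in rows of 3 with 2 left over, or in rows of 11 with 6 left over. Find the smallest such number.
M = 3 × 11 = 33. M₁ = 11, y₁ ≡ 2 (mod 3). M₂ = 3, y₂ ≡ 4 (mod 11). t = 2×11×2 + 6×3×4 ≡ 17 (mod 33). The smallest positive such number is 17.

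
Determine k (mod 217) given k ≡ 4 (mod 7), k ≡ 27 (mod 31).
151

Using the Chinese Remainder Theorem:
M = product of moduli = 217
For equation 1: M_1 = 31, 31 ≡ 3 (mod 7), inverse of 31 mod 7 is 5 (check: 3 × 5 = 15 ≡ 1 (mod 7))
For equation 2: M_2 = 7, 7 ≡ 7 (mod 31), inverse of 7 mod 31 is 9 (check: 7 × 9 = 63 ≡ 1 (mod 31))
Combine: k ≡ Σ r_i×M_i×(M_i⁻¹ mod m_i) = 4×31×5 + 27×7×9 = 620 + 1701 = 2321
2321 mod 217 = 151
k ≡ 151 (mod 217)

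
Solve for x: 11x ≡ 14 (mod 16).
10

Since gcd(11, 16) = 1 divides 14, a solution exists.
Multiply both sides by the inverse of 11 mod 16:
  11^(-1) mod 16 = 3
  x ≡ 3 × 14 ≡ 42 ≡ 10 (mod 16)
Verification: 11 × 10 = 110 = 6 × 16 + 14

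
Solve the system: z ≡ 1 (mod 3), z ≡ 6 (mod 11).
M = 3 × 11 = 33. M₁ = 11, y₁ ≡ 2 (mod 3). M₂ = 3, y₂ ≡ 4 (mod 11). z = 1×11×2 + 6×3×4 ≡ 28 (mod 33)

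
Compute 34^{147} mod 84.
76

Using successive squaring:
Binary expansion of 147: 10010011
Powers of 34 mod 84 (each is the square of the previous):
  34^1 ≡ 34 (mod 84)
  34^2 ≡ 34² = 1156 ≡ 64 (mod 84)
  34^4 ≡ 64² = 4096 ≡ 64 (mod 84)
  34^8 ≡ 64² = 4096 ≡ 64 (mod 84)
  34^16 ≡ 64² = 4096 ≡ 64 (mod 84)
  34^32 ≡ 64² = 4096 ≡ 64 (mod 84)
  34^64 ≡ 64² = 4096 ≡ 64 (mod 84)
  34^128 ≡ 64² = 4096 ≡ 64 (mod 84)
147 = 128 + 16 + 2 + 1, so 34^147 = 34^128 × 34^16 × 34^2 × 34^1 ≡ 64 × 64 × 64 × 34 (mod 84)
Multiplying step by step:
  64 × 64 = 4096 ≡ 64 (mod 84)
  64 × 64 = 4096 ≡ 64 (mod 84)
  64 × 34 = 2176 ≡ 76 (mod 84)
Result: 34^147 ≡ 76 (mod 84)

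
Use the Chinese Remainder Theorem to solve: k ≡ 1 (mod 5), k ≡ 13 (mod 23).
36

Using the Chinese Remainder Theorem:
M = product of moduli = 115
For equation 1: M_1 = 23, 23 ≡ 3 (mod 5), inverse of 23 mod 5 is 2 (check: 3 × 2 = 6 ≡ 1 (mod 5))
For equation 2: M_2 = 5, 5 ≡ 5 (mod 23), inverse of 5 mod 23 is 14 (check: 5 × 14 = 70 ≡ 1 (mod 23))
Combine: k ≡ Σ r_i×M_i×(M_i⁻¹ mod m_i) = 1×23×2 + 13×5×14 = 46 + 910 = 956
956 mod 115 = 36
k ≡ 36 (mod 115)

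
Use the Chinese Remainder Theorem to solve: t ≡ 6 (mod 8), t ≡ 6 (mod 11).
M = 8 × 11 = 88. M₁ = 11, y₁ ≡ 3 (mod 8). M₂ = 8, y₂ ≡ 7 (mod 11). t = 6×11×3 + 6×8×7 ≡ 6 (mod 88)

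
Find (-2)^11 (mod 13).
Using repeated squaring. (-2) ≡ 11 (mod 13). 11 = 8 + 2 + 1 (binary 1011). Repeated squaring mod 13: 11^1 ≡ 11; 11^2 ≡ 11² = 121 ≡ 4; 11^4 ≡ 4² = 16 ≡ 3; 11^8 ≡ 3² = 9 ≡ 9. Multiply: (-2)^11 ≡ 11^8 × 11^2 × 11^1 ≡ 9 × 4 × 11 (mod 13): 9 × 4 = 36 ≡ 10; 10 × 11 = 110 ≡ 6. So (-2)^11 ≡ 6 (mod 13).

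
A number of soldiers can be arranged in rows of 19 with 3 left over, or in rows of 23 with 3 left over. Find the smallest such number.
M = 19 × 23 = 437. M₁ = 23, y₁ ≡ 5 (mod 19). M₂ = 19, y₂ ≡ 17 (mod 23). n = 3×23×5 + 3×19×17 ≡ 3 (mod 437). The smallest positive such number is 3.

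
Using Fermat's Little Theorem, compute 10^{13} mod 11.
10

By Fermat's Little Theorem, a^(p-1) ≡ 1 (mod p) for prime p and gcd(a, p) = 1
Here p = 11, so 10^10 ≡ 1 (mod 11)
We can reduce the exponent: 13 mod 10 = 3
So 10^13 ≡ 10^3 (mod 11)
Computing: 10^3 mod 11 = 10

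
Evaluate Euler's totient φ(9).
6

Prime factorization: 9 = 3^2
Using the formula φ(n) = n × Π(1 - 1/p) for each prime factor p:
φ(9) = 9 × (1 - 1/3)
φ(9) = 6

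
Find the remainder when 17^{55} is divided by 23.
By Fermat: 17^{22} ≡ 1 (mod 23). 55 = 2×22 + 11. So 17^{55} ≡ 17^{11} ≡ 22 (mod 23)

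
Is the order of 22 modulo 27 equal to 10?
No, the actual order is 9, not 10.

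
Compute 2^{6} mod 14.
8

Using successive squaring:
Binary expansion of 6: 110
Powers of 2 mod 14 (each is the square of the previous):
  2^1 ≡ 2 (mod 14)
  2^2 ≡ 2² = 4 ≡ 4 (mod 14)
  2^4 ≡ 4² = 16 ≡ 2 (mod 14)
6 = 4 + 2, so 2^6 = 2^4 × 2^2 ≡ 2 × 4 (mod 14)
Multiplying step by step:
  2 × 4 = 8 ≡ 8 (mod 14)
Result: 2^6 ≡ 8 (mod 14)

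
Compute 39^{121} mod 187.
182

Using successive squaring:
Binary expansion of 121: 1111001
Powers of 39 mod 187 (each is the square of the previous):
  39^1 ≡ 39 (mod 187)
  39^2 ≡ 39² = 1521 ≡ 25 (mod 187)
  39^4 ≡ 25² = 625 ≡ 64 (mod 187)
  39^8 ≡ 64² = 4096 ≡ 169 (mod 187)
  39^16 ≡ 169² = 28561 ≡ 137 (mod 187)
  39^32 ≡ 137² = 18769 ≡ 69 (mod 187)
  39^64 ≡ 69² = 4761 ≡ 86 (mod 187)
121 = 64 + 32 + 16 + 8 + 1, so 39^121 = 39^64 × 39^32 × 39^16 × 39^8 × 39^1 ≡ 86 × 69 × 137 × 169 × 39 (mod 187)
Multiplying step by step:
  86 × 69 = 5934 ≡ 137 (mod 187)
  137 × 137 = 18769 ≡ 69 (mod 187)
  69 × 169 = 11661 ≡ 67 (mod 187)
  67 × 39 = 2613 ≡ 182 (mod 187)
Result: 39^121 ≡ 182 (mod 187)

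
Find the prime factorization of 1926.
2 × 3^2 × 107

Divide by primes starting from smallest:
1926 ÷ 2 = 963
963 ÷ 3 = 321
321 ÷ 3 = 107
107 ÷ 107 = 1

1926 = 2 × 3^2 × 107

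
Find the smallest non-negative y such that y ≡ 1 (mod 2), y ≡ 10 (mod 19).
29

Using the Chinese Remainder Theorem:
M = product of moduli = 38
For equation 1: M_1 = 19, 19 ≡ 1 (mod 2), inverse of 19 mod 2 is 1 (check: 1 × 1 = 1 ≡ 1 (mod 2))
For equation 2: M_2 = 2, 2 ≡ 2 (mod 19), inverse of 2 mod 19 is 10 (check: 2 × 10 = 20 ≡ 1 (mod 19))
Combine: y ≡ Σ r_i×M_i×(M_i⁻¹ mod m_i) = 1×19×1 + 10×2×10 = 19 + 200 = 219
219 mod 38 = 29
y ≡ 29 (mod 38)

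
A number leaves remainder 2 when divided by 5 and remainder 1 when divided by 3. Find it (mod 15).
M = 5 × 3 = 15. M₁ = 3, y₁ ≡ 2 (mod 5). M₂ = 5, y₂ ≡ 2 (mod 3). x = 2×3×2 + 1×5×2 ≡ 7 (mod 15)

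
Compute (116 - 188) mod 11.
5

(116 - 188) = -72
-72 mod 11 = 5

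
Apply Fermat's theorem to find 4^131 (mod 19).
By Fermat: 4^{18} ≡ 1 (mod 19). 131 = 7×18 + 5. So 4^{131} ≡ 4^{5} ≡ 17 (mod 19)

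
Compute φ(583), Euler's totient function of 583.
520

Prime factorization: 583 = 11 × 53
Using the formula φ(n) = n × Π(1 - 1/p) for each prime factor p:
φ(583) = 583 × (1 - 1/11) × (1 - 1/53)
φ(583) = 520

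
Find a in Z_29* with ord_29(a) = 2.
28 has order 2 mod 29 since 28^{2} ≡ 1 (mod 29) and no smaller power works.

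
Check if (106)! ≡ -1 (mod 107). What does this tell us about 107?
(106)! mod 107 = 106. Since this equals -1 (mod 107), Wilson confirms 107 is prime.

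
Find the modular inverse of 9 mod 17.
9^(-1) ≡ 2 (mod 17). Verification: 9 × 2 = 18 ≡ 1 (mod 17)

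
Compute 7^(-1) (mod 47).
7^(-1) ≡ 27 (mod 47). Verification: 7 × 27 = 189 ≡ 1 (mod 47)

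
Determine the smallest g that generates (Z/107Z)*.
2

A primitive root g modulo p has order p-1 = 106
Prime divisors of 106: [2, 53]
g is a primitive root iff g^(106/q) ≢ 1 (mod 107) for each prime divisor q
Testing small values:
  g = 2: 2^53 ≡ 106, 2^2 ≡ 4 (mod 107) → none is 1, primitive root!
The smallest primitive root is 2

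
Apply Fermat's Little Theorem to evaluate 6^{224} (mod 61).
12

By Fermat's Little Theorem, a^(p-1) ≡ 1 (mod p) for prime p and gcd(a, p) = 1
Here p = 61, so 6^60 ≡ 1 (mod 61)
We can reduce the exponent: 224 mod 60 = 44
So 6^224 ≡ 6^44 (mod 61)
Computing: 6^44 mod 61 = 12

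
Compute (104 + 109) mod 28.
17

(104 + 109) = 213
213 mod 28 = 17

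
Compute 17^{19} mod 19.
17

Using successive squaring:
Binary expansion of 19: 10011
Powers of 17 mod 19 (each is the square of the previous):
  17^1 ≡ 17 (mod 19)
  17^2 ≡ 17² = 289 ≡ 4 (mod 19)
  17^4 ≡ 4² = 16 ≡ 16 (mod 19)
  17^8 ≡ 16² = 256 ≡ 9 (mod 19)
  17^16 ≡ 9² = 81 ≡ 5 (mod 19)
19 = 16 + 2 + 1, so 17^19 = 17^16 × 17^2 × 17^1 ≡ 5 × 4 × 17 (mod 19)
Multiplying step by step:
  5 × 4 = 20 ≡ 1 (mod 19)
  1 × 17 = 17 ≡ 17 (mod 19)
Result: 17^19 ≡ 17 (mod 19)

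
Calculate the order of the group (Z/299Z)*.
264

Prime factorization: 299 = 13 × 23
Using the formula φ(n) = n × Π(1 - 1/p) for each prime factor p:
φ(299) = 299 × (1 - 1/13) × (1 - 1/23)
φ(299) = 264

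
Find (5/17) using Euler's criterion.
(5/17) = 5^{8} mod 17 = -1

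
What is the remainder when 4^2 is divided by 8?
2 = 2 (binary 10). Repeated squaring mod 8: 4^1 ≡ 4; 4^2 ≡ 4² = 16 ≡ 0. So 4^2 ≡ 0 (mod 8).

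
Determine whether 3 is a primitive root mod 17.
p - 1 = 16 has prime divisors 2. Check 3^(16/q) mod 17 for each: 3^(16/2) = 3^8 ≡ 16 (mod 17). None of these is 1, so 3 has order 16 = φ(17), so it is a primitive root mod 17.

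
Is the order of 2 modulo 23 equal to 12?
No, the actual order is 11, not 12.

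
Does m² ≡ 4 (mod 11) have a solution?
By Euler's criterion: 4^{5} ≡ 1 (mod 11). Since this equals 1, 4 is a QR.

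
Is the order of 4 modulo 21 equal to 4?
No, the actual order is 3, not 4.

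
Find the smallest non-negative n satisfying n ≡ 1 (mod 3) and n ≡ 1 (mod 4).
M = 3 × 4 = 12. M₁ = 4, y₁ ≡ 1 (mod 3). M₂ = 3, y₂ ≡ 3 (mod 4). n = 1×4×1 + 1×3×3 ≡ 1 (mod 12)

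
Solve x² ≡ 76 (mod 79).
The square roots of 76 mod 79 are 32 and 47. Verify: 32² = 1024 ≡ 76 (mod 79)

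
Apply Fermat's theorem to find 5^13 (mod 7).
By Fermat: 5^{6} ≡ 1 (mod 7). 13 = 2×6 + 1. So 5^{13} ≡ 5^{1} ≡ 5 (mod 7)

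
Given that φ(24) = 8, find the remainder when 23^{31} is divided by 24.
By Euler: 23^{8} ≡ 1 (mod 24) since gcd(23, 24) = 1. 31 = 3×8 + 7. So 23^{31} ≡ 23^{7} ≡ 23 (mod 24)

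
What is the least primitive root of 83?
2

A primitive root g modulo p has order p-1 = 82
Prime divisors of 82: [2, 41]
g is a primitive root iff g^(82/q) ≢ 1 (mod 83) for each prime divisor q
Testing small values:
  g = 2: 2^41 ≡ 82, 2^2 ≡ 4 (mod 83) → none is 1, primitive root!
The smallest primitive root is 2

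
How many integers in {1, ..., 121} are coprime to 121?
110

Prime factorization: 121 = 11^2
Using the formula φ(n) = n × Π(1 - 1/p) for each prime factor p:
φ(121) = 121 × (1 - 1/11)
φ(121) = 110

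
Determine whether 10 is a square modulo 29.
By Euler's criterion: 10^{14} ≡ 28 (mod 29). Since this equals -1 (≡ 28), 10 is not a QR.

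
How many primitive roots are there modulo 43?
12

The number of primitive roots modulo p is φ(p-1) = φ(42)
φ(42) = 12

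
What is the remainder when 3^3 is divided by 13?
3 = 2 + 1 (binary 11). Repeated squaring mod 13: 3^1 ≡ 3; 3^2 ≡ 3² = 9 ≡ 9. Multiply: 3^3 = 3^2 × 3^1 ≡ 9 × 3 (mod 13): 9 × 3 = 27 ≡ 1. So 3^3 ≡ 1 (mod 13).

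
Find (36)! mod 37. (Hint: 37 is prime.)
By Wilson's theorem, (36)! ≡ -1 ≡ 36 (mod 37)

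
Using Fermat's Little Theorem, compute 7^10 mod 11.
By Fermat's Little Theorem, 7^{10} ≡ 1 (mod 11) since 11 is prime and gcd(7, 11) = 1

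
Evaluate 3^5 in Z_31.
5 = 4 + 1 (binary 101). Repeated squaring mod 31: 3^1 ≡ 3; 3^2 ≡ 3² = 9 ≡ 9; 3^4 ≡ 9² = 81 ≡ 19. Multiply: 3^5 = 3^4 × 3^1 ≡ 19 × 3 (mod 31): 19 × 3 = 57 ≡ 26. So 3^5 ≡ 26 (mod 31).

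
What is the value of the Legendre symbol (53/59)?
(53/59) = 53^{29} mod 59 = 1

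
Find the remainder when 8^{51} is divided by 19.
By Fermat: 8^{18} ≡ 1 (mod 19). 51 = 2×18 + 15. So 8^{51} ≡ 8^{15} ≡ 18 (mod 19)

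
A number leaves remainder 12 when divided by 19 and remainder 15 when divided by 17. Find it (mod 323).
M = 19 × 17 = 323. M₁ = 17, y₁ ≡ 9 (mod 19). M₂ = 19, y₂ ≡ 9 (mod 17). r = 12×17×9 + 15×19×9 ≡ 202 (mod 323)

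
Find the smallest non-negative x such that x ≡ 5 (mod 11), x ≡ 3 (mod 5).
38

Using the Chinese Remainder Theorem:
M = product of moduli = 55
For equation 1: M_1 = 5, 5 ≡ 5 (mod 11), inverse of 5 mod 11 is 9 (check: 5 × 9 = 45 ≡ 1 (mod 11))
For equation 2: M_2 = 11, 11 ≡ 1 (mod 5), inverse of 11 mod 5 is 1 (check: 1 × 1 = 1 ≡ 1 (mod 5))
Combine: x ≡ Σ r_i×M_i×(M_i⁻¹ mod m_i) = 5×5×9 + 3×11×1 = 225 + 33 = 258
258 mod 55 = 38
x ≡ 38 (mod 55)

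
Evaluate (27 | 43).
(27/43) = 27^{21} mod 43 = -1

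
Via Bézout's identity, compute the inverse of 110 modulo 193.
Extended GCD: 110(93) + 193(-53) = 1. So 110^(-1) ≡ 93 ≡ 93 (mod 193). Verify: 110 × 93 = 10230 ≡ 1 (mod 193)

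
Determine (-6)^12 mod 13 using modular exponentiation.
Using Fermat: (-6)^{12} ≡ 1 (mod 13). 12 ≡ 0 (mod 12). So (-6)^{12} ≡ (-6)^{0} ≡ 1 (mod 13)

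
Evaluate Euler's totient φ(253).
220

Prime factorization: 253 = 11 × 23
Using the formula φ(n) = n × Π(1 - 1/p) for each prime factor p:
φ(253) = 253 × (1 - 1/11) × (1 - 1/23)
φ(253) = 220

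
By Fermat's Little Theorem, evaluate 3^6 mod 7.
By Fermat's Little Theorem, 3^{6} ≡ 1 (mod 7) since 7 is prime and gcd(3, 7) = 1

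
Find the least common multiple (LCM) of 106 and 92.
4876

First find GCD(106, 92) using the Euclidean algorithm:
106 = 1 × 92 + 14
92 = 6 × 14 + 8
14 = 1 × 8 + 6
8 = 1 × 6 + 2
6 = 3 × 2 + 0
GCD(106, 92) = 2

LCM formula: LCM(a, b) = (a × b) / GCD(a, b)
LCM(106, 92) = (106 × 92) / 2
LCM(106, 92) = 9752 / 2
LCM(106, 92) = 4876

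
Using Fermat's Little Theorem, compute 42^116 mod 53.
By Fermat: 42^{52} ≡ 1 (mod 53). 116 = 2×52 + 12. So 42^{116} ≡ 42^{12} ≡ 24 (mod 53)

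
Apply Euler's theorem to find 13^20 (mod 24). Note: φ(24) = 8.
By Euler: 13^{8} ≡ 1 (mod 24) since gcd(13, 24) = 1. 20 = 2×8 + 4. So 13^{20} ≡ 13^{4} ≡ 1 (mod 24)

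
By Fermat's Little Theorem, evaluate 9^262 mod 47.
By Fermat: 9^{46} ≡ 1 (mod 47). 262 = 5×46 + 32. So 9^{262} ≡ 9^{32} ≡ 6 (mod 47)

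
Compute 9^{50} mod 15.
6

Using successive squaring:
Binary expansion of 50: 110010
Powers of 9 mod 15 (each is the square of the previous):
  9^1 ≡ 9 (mod 15)
  9^2 ≡ 9² = 81 ≡ 6 (mod 15)
  9^4 ≡ 6² = 36 ≡ 6 (mod 15)
  9^8 ≡ 6² = 36 ≡ 6 (mod 15)
  9^16 ≡ 6² = 36 ≡ 6 (mod 15)
  9^32 ≡ 6² = 36 ≡ 6 (mod 15)
50 = 32 + 16 + 2, so 9^50 = 9^32 × 9^16 × 9^2 ≡ 6 × 6 × 6 (mod 15)
Multiplying step by step:
  6 × 6 = 36 ≡ 6 (mod 15)
  6 × 6 = 36 ≡ 6 (mod 15)
Result: 9^50 ≡ 6 (mod 15)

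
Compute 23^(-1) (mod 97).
38

Using Extended Euclidean Algorithm:
gcd(23, 97) = 1
Bezout coefficients: 23 × 38 + 97 × -9 = 1
So 23 × 38 ≡ 1 (mod 97)
The inverse is 38 mod 97 = 38
Verification: 23 × 38 = 874 = 9 × 97 + 1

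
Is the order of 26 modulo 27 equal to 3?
No, the actual order is 2, not 3.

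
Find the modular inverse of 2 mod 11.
2^(-1) ≡ 6 (mod 11). Verification: 2 × 6 = 12 ≡ 1 (mod 11)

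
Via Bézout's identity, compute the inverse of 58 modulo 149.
Extended GCD: 58(18) + 149(-7) = 1. So 58^(-1) ≡ 18 ≡ 18 (mod 149). Verify: 58 × 18 = 1044 ≡ 1 (mod 149)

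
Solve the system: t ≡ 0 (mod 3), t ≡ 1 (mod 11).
M = 3 × 11 = 33. M₁ = 11, y₁ ≡ 2 (mod 3). M₂ = 3, y₂ ≡ 4 (mod 11). t = 0×11×2 + 1×3×4 ≡ 12 (mod 33)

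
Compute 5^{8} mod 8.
1

Using successive squaring:
Binary expansion of 8: 1000
Powers of 5 mod 8 (each is the square of the previous):
  5^1 ≡ 5 (mod 8)
  5^2 ≡ 5² = 25 ≡ 1 (mod 8)
  5^4 ≡ 1² = 1 ≡ 1 (mod 8)
  5^8 ≡ 1² = 1 ≡ 1 (mod 8)
8 is a power of 2, so 5^8 is the last square: ≡ 1 (mod 8)
Result: 5^8 ≡ 1 (mod 8)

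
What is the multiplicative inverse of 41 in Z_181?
41^(-1) ≡ 53 (mod 181). Verification: 41 × 53 = 2173 ≡ 1 (mod 181)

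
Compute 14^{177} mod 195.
14

Using successive squaring:
Binary expansion of 177: 10110001
Powers of 14 mod 195 (each is the square of the previous):
  14^1 ≡ 14 (mod 195)
  14^2 ≡ 14² = 196 ≡ 1 (mod 195)
  14^4 ≡ 1² = 1 ≡ 1 (mod 195)
  14^8 ≡ 1² = 1 ≡ 1 (mod 195)
  14^16 ≡ 1² = 1 ≡ 1 (mod 195)
  14^32 ≡ 1² = 1 ≡ 1 (mod 195)
  14^64 ≡ 1² = 1 ≡ 1 (mod 195)
  14^128 ≡ 1² = 1 ≡ 1 (mod 195)
177 = 128 + 32 + 16 + 1, so 14^177 = 14^128 × 14^32 × 14^16 × 14^1 ≡ 1 × 1 × 1 × 14 (mod 195)
Multiplying step by step:
  1 × 1 = 1 ≡ 1 (mod 195)
  1 × 1 = 1 ≡ 1 (mod 195)
  1 × 14 = 14 ≡ 14 (mod 195)
Result: 14^177 ≡ 14 (mod 195)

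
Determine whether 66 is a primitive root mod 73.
p - 1 = 72 has prime divisors 2, 3. Check 66^(72/q) mod 73 for each: 66^(72/2) = 66^36 ≡ 72, 66^(72/3) = 66^24 ≡ 1 (mod 73). Since 66^24 ≡ 1 (mod 73), the order of 66 divides 24 (in fact the order is 24) ≠ 72, so it is not a primitive root.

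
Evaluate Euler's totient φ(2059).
1960

Prime factorization: 2059 = 29 × 71
Using the formula φ(n) = n × Π(1 - 1/p) for each prime factor p:
φ(2059) = 2059 × (1 - 1/29) × (1 - 1/71)
φ(2059) = 1960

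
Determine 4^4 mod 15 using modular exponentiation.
4 = 4 (binary 100). Repeated squaring mod 15: 4^1 ≡ 4; 4^2 ≡ 4² = 16 ≡ 1; 4^4 ≡ 1² = 1 ≡ 1. So 4^4 ≡ 1 (mod 15).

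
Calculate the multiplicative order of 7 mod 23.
Powers of 7 mod 23: 7^1≡7, 7^2≡3, 7^3≡21, 7^4≡9, 7^5≡17, 7^6≡4, 7^7≡5, 7^8≡12, 7^9≡15, 7^10≡13, 7^11≡22, 7^12≡16, 7^13≡20, 7^14≡2, 7^15≡14, 7^16≡6, 7^17≡19, 7^18≡18, 7^19≡11, 7^20≡8, 7^21≡10, 7^22≡1. Order = 22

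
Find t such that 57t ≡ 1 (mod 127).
57^(-1) ≡ 78 (mod 127). Verification: 57 × 78 = 4446 ≡ 1 (mod 127)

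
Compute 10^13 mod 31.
Using repeated squaring. 13 = 8 + 4 + 1 (binary 1101). Repeated squaring mod 31: 10^1 ≡ 10; 10^2 ≡ 10² = 100 ≡ 7; 10^4 ≡ 7² = 49 ≡ 18; 10^8 ≡ 18² = 324 ≡ 14. Multiply: 10^13 = 10^8 × 10^4 × 10^1 ≡ 14 × 18 × 10 (mod 31): 14 × 18 = 252 ≡ 4; 4 × 10 = 40 ≡ 9. So 10^13 ≡ 9 (mod 31).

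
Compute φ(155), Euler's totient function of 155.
120

Prime factorization: 155 = 5 × 31
Using the formula φ(n) = n × Π(1 - 1/p) for each prime factor p:
φ(155) = 155 × (1 - 1/5) × (1 - 1/31)
φ(155) = 120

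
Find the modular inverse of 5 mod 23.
5^(-1) ≡ 14 (mod 23). Verification: 5 × 14 = 70 ≡ 1 (mod 23)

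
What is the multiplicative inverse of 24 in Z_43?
24^(-1) ≡ 9 (mod 43). Verification: 24 × 9 = 216 ≡ 1 (mod 43)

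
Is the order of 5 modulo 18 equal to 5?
No, the actual order is 6, not 5.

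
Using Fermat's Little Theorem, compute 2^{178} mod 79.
36

By Fermat's Little Theorem, a^(p-1) ≡ 1 (mod p) for prime p and gcd(a, p) = 1
Here p = 79, so 2^78 ≡ 1 (mod 79)
We can reduce the exponent: 178 mod 78 = 22
So 2^178 ≡ 2^22 (mod 79)
Computing: 2^22 mod 79 = 36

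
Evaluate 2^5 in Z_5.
5 = 4 + 1 (binary 101). Repeated squaring mod 5: 2^1 ≡ 2; 2^2 ≡ 2² = 4 ≡ 4; 2^4 ≡ 4² = 16 ≡ 1. Multiply: 2^5 = 2^4 × 2^1 ≡ 1 × 2 (mod 5): 1 × 2 = 2 ≡ 2. So 2^5 ≡ 2 (mod 5).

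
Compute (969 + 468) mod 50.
37

(969 + 468) = 1437
1437 mod 50 = 37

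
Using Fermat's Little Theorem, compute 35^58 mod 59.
By Fermat's Little Theorem, 35^{58} ≡ 1 (mod 59) since 59 is prime and gcd(35, 59) = 1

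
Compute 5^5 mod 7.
5 = 4 + 1 (binary 101). Repeated squaring mod 7: 5^1 ≡ 5; 5^2 ≡ 5² = 25 ≡ 4; 5^4 ≡ 4² = 16 ≡ 2. Multiply: 5^5 = 5^4 × 5^1 ≡ 2 × 5 (mod 7): 2 × 5 = 10 ≡ 3. So 5^5 ≡ 3 (mod 7).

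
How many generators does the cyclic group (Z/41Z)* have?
16

The number of primitive roots modulo p is φ(p-1) = φ(40)
φ(40) = 16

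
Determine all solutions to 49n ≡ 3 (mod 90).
57

Since gcd(49, 90) = 1 divides 3, a solution exists.
Multiply both sides by the inverse of 49 mod 90:
  49^(-1) mod 90 = 79
  x ≡ 79 × 3 ≡ 237 ≡ 57 (mod 90)
Verification: 49 × 57 = 2793 = 31 × 90 + 3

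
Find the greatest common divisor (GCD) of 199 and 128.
1

Using the Euclidean algorithm:
199 = 1 × 128 + 71
128 = 1 × 71 + 57
71 = 1 × 57 + 14
57 = 4 × 14 + 1
14 = 14 × 1 + 0

GCD(199, 128) = 1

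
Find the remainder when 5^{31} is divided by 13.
By Fermat: 5^{12} ≡ 1 (mod 13). 31 = 2×12 + 7. So 5^{31} ≡ 5^{7} ≡ 8 (mod 13)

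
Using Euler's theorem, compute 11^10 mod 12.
By Euler: 11^{4} ≡ 1 (mod 12) since gcd(11, 12) = 1. 10 = 2×4 + 2. So 11^{10} ≡ 11^{2} ≡ 1 (mod 12)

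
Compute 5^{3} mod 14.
13

Using successive squaring:
Binary expansion of 3: 11
Powers of 5 mod 14 (each is the square of the previous):
  5^1 ≡ 5 (mod 14)
  5^2 ≡ 5² = 25 ≡ 11 (mod 14)
3 = 2 + 1, so 5^3 = 5^2 × 5^1 ≡ 11 × 5 (mod 14)
Multiplying step by step:
  11 × 5 = 55 ≡ 13 (mod 14)
Result: 5^3 ≡ 13 (mod 14)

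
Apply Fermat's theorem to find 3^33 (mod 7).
By Fermat: 3^{6} ≡ 1 (mod 7). 33 = 5×6 + 3. So 3^{33} ≡ 3^{3} ≡ 6 (mod 7)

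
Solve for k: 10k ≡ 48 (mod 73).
34

Since gcd(10, 73) = 1 divides 48, a solution exists.
Multiply both sides by the inverse of 10 mod 73:
  10^(-1) mod 73 = 22
  x ≡ 22 × 48 ≡ 1056 ≡ 34 (mod 73)
Verification: 10 × 34 = 340 = 4 × 73 + 48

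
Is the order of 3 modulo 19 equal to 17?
No, the actual order is 18, not 17.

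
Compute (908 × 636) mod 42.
30

(908 × 636) = 577488
577488 mod 42 = 30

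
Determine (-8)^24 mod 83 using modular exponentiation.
Using repeated squaring. (-8) ≡ 75 (mod 83). 24 = 16 + 8 (binary 11000). Repeated squaring mod 83: 75^1 ≡ 75; 75^2 ≡ 75² = 5625 ≡ 64; 75^4 ≡ 64² = 4096 ≡ 29; 75^8 ≡ 29² = 841 ≡ 11; 75^16 ≡ 11² = 121 ≡ 38. Multiply: (-8)^24 ≡ 75^16 × 75^8 ≡ 38 × 11 (mod 83): 38 × 11 = 418 ≡ 3. So (-8)^24 ≡ 3 (mod 83).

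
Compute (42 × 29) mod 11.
8

(42 × 29) = 1218
1218 mod 11 = 8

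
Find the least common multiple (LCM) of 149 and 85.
12665

First find GCD(149, 85) using the Euclidean algorithm:
149 = 1 × 85 + 64
85 = 1 × 64 + 21
64 = 3 × 21 + 1
21 = 21 × 1 + 0
GCD(149, 85) = 1

LCM formula: LCM(a, b) = (a × b) / GCD(a, b)
LCM(149, 85) = (149 × 85) / 1
LCM(149, 85) = 12665 / 1
LCM(149, 85) = 12665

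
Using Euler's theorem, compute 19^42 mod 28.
By Euler: 19^{12} ≡ 1 (mod 28) since gcd(19, 28) = 1. 42 = 3×12 + 6. So 19^{42} ≡ 19^{6} ≡ 1 (mod 28)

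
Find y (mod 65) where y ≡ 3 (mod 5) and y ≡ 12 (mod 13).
M = 5 × 13 = 65. M₁ = 13, y₁ ≡ 2 (mod 5). M₂ = 5, y₂ ≡ 8 (mod 13). y = 3×13×2 + 12×5×8 ≡ 38 (mod 65)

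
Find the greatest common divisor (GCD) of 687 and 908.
1

Using the Euclidean algorithm:
687 = 0 × 908 + 687
908 = 1 × 687 + 221
687 = 3 × 221 + 24
221 = 9 × 24 + 5
24 = 4 × 5 + 4
5 = 1 × 4 + 1
4 = 4 × 1 + 0

GCD(687, 908) = 1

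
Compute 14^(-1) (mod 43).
14^(-1) ≡ 40 (mod 43). Verification: 14 × 40 = 560 ≡ 1 (mod 43)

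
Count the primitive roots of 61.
16

The number of primitive roots modulo p is φ(p-1) = φ(60)
φ(60) = 16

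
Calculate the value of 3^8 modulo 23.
8 = 8 (binary 1000). Repeated squaring mod 23: 3^1 ≡ 3; 3^2 ≡ 3² = 9 ≡ 9; 3^4 ≡ 9² = 81 ≡ 12; 3^8 ≡ 12² = 144 ≡ 6. So 3^8 ≡ 6 (mod 23).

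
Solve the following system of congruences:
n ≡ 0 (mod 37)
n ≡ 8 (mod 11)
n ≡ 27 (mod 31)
11063

Using the Chinese Remainder Theorem:
M = product of moduli = 12617
For equation 1: M_1 = 341, 341 ≡ 8 (mod 37), inverse of 341 mod 37 is 14 (check: 8 × 14 = 112 ≡ 1 (mod 37))
For equation 2: M_2 = 1147, 1147 ≡ 3 (mod 11), inverse of 1147 mod 11 is 4 (check: 3 × 4 = 12 ≡ 1 (mod 11))
For equation 3: M_3 = 407, 407 ≡ 4 (mod 31), inverse of 407 mod 31 is 8 (check: 4 × 8 = 32 ≡ 1 (mod 31))
Combine: n ≡ Σ r_i×M_i×(M_i⁻¹ mod m_i) = 0×341×14 + 8×1147×4 + 27×407×8 = 0 + 36704 + 87912 = 124616
124616 mod 12617 = 11063
n ≡ 11063 (mod 12617)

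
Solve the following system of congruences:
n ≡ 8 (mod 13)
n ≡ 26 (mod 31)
398

Using the Chinese Remainder Theorem:
M = product of moduli = 403
For equation 1: M_1 = 31, 31 ≡ 5 (mod 13), inverse of 31 mod 13 is 8 (check: 5 × 8 = 40 ≡ 1 (mod 13))
For equation 2: M_2 = 13, 13 ≡ 13 (mod 31), inverse of 13 mod 31 is 12 (check: 13 × 12 = 156 ≡ 1 (mod 31))
Combine: n ≡ Σ r_i×M_i×(M_i⁻¹ mod m_i) = 8×31×8 + 26×13×12 = 1984 + 4056 = 6040
6040 mod 403 = 398
n ≡ 398 (mod 403)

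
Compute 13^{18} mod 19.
1

Using successive squaring:
Binary expansion of 18: 10010
Powers of 13 mod 19 (each is the square of the previous):
  13^1 ≡ 13 (mod 19)
  13^2 ≡ 13² = 169 ≡ 17 (mod 19)
  13^4 ≡ 17² = 289 ≡ 4 (mod 19)
  13^8 ≡ 4² = 16 ≡ 16 (mod 19)
  13^16 ≡ 16² = 256 ≡ 9 (mod 19)
18 = 16 + 2, so 13^18 = 13^16 × 13^2 ≡ 9 × 17 (mod 19)
Multiplying step by step:
  9 × 17 = 153 ≡ 1 (mod 19)
Result: 13^18 ≡ 1 (mod 19)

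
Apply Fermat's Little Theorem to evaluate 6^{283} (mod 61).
2

By Fermat's Little Theorem, a^(p-1) ≡ 1 (mod p) for prime p and gcd(a, p) = 1
Here p = 61, so 6^60 ≡ 1 (mod 61)
We can reduce the exponent: 283 mod 60 = 43
So 6^283 ≡ 6^43 (mod 61)
Computing: 6^43 mod 61 = 2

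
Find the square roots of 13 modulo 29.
The square roots of 13 mod 29 are 10 and 19. Verify: 10² = 100 ≡ 13 (mod 29)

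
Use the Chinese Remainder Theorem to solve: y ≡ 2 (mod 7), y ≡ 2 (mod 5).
2

Using the Chinese Remainder Theorem:
M = product of moduli = 35
For equation 1: M_1 = 5, 5 ≡ 5 (mod 7), inverse of 5 mod 7 is 3 (check: 5 × 3 = 15 ≡ 1 (mod 7))
For equation 2: M_2 = 7, 7 ≡ 2 (mod 5), inverse of 7 mod 5 is 3 (check: 2 × 3 = 6 ≡ 1 (mod 5))
Combine: y ≡ Σ r_i×M_i×(M_i⁻¹ mod m_i) = 2×5×3 + 2×7×3 = 30 + 42 = 72
72 mod 35 = 2
y ≡ 2 (mod 35)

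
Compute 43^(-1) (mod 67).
53

Using Extended Euclidean Algorithm:
gcd(43, 67) = 1
Bezout coefficients: 43 × -14 + 67 × 9 = 1
So 43 × -14 ≡ 1 (mod 67)
The inverse is -14 mod 67 = 53
Verification: 43 × 53 = 2279 = 34 × 67 + 1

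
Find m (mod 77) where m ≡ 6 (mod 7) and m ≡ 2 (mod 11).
M = 7 × 11 = 77. M₁ = 11, y₁ ≡ 2 (mod 7). M₂ = 7, y₂ ≡ 8 (mod 11). m = 6×11×2 + 2×7×8 ≡ 13 (mod 77)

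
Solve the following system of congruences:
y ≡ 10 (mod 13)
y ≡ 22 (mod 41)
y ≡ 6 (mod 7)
2974

Using the Chinese Remainder Theorem:
M = product of moduli = 3731
For equation 1: M_1 = 287, 287 ≡ 1 (mod 13), inverse of 287 mod 13 is 1 (check: 1 × 1 = 1 ≡ 1 (mod 13))
For equation 2: M_2 = 91, 91 ≡ 9 (mod 41), inverse of 91 mod 41 is 32 (check: 9 × 32 = 288 ≡ 1 (mod 41))
For equation 3: M_3 = 533, 533 ≡ 1 (mod 7), inverse of 533 mod 7 is 1 (check: 1 × 1 = 1 ≡ 1 (mod 7))
Combine: y ≡ Σ r_i×M_i×(M_i⁻¹ mod m_i) = 10×287×1 + 22×91×32 + 6×533×1 = 2870 + 64064 + 3198 = 70132
70132 mod 3731 = 2974
y ≡ 2974 (mod 3731)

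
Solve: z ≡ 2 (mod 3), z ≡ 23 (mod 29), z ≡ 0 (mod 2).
M = 3 × 29 × 2 = 174. M₁ = 58, y₁ ≡ 1 (mod 3). M₂ = 6, y₂ ≡ 5 (mod 29). M₃ = 87, y₃ ≡ 1 (mod 2). z = 2×58×1 + 23×6×5 + 0×87×1 ≡ 110 (mod 174)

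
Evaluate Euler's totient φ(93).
60

Prime factorization: 93 = 3 × 31
Using the formula φ(n) = n × Π(1 - 1/p) for each prime factor p:
φ(93) = 93 × (1 - 1/3) × (1 - 1/31)
φ(93) = 60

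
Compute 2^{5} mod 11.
10

Using successive squaring:
Binary expansion of 5: 101
Powers of 2 mod 11 (each is the square of the previous):
  2^1 ≡ 2 (mod 11)
  2^2 ≡ 2² = 4 ≡ 4 (mod 11)
  2^4 ≡ 4² = 16 ≡ 5 (mod 11)
5 = 4 + 1, so 2^5 = 2^4 × 2^1 ≡ 5 × 2 (mod 11)
Multiplying step by step:
  5 × 2 = 10 ≡ 10 (mod 11)
Result: 2^5 ≡ 10 (mod 11)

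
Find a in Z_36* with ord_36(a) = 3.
13 has order 3 mod 36 since 13^{3} ≡ 1 (mod 36) and no smaller power works.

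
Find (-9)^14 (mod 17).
Using repeated squaring. (-9) ≡ 8 (mod 17). 14 = 8 + 4 + 2 (binary 1110). Repeated squaring mod 17: 8^1 ≡ 8; 8^2 ≡ 8² = 64 ≡ 13; 8^4 ≡ 13² = 169 ≡ 16; 8^8 ≡ 16² = 256 ≡ 1. Multiply: (-9)^14 ≡ 8^8 × 8^4 × 8^2 ≡ 1 × 16 × 13 (mod 17): 1 × 16 = 16 ≡ 16; 16 × 13 = 208 ≡ 4. So (-9)^14 ≡ 4 (mod 17).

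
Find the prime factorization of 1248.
2^5 × 3 × 13

Divide by primes starting from smallest:
1248 ÷ 2 = 624
624 ÷ 2 = 312
312 ÷ 2 = 156
156 ÷ 2 = 78
78 ÷ 2 = 39
39 ÷ 3 = 13
13 ÷ 13 = 1

1248 = 2^5 × 3 × 13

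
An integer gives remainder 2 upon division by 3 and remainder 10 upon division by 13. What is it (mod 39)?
M = 3 × 13 = 39. M₁ = 13, y₁ ≡ 1 (mod 3). M₂ = 3, y₂ ≡ 9 (mod 13). m = 2×13×1 + 10×3×9 ≡ 23 (mod 39). The smallest positive such number is 23.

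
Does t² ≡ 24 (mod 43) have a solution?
By Euler's criterion: 24^{21} ≡ 1 (mod 43). Since this equals 1, 24 is a QR.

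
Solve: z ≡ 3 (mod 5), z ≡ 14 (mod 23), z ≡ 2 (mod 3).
M = 5 × 23 × 3 = 345. M₁ = 69, y₁ ≡ 4 (mod 5). M₂ = 15, y₂ ≡ 20 (mod 23). M₃ = 115, y₃ ≡ 1 (mod 3). z = 3×69×4 + 14×15×20 + 2×115×1 ≡ 83 (mod 345)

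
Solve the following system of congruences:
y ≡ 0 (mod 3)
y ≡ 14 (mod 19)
33

Using the Chinese Remainder Theorem:
M = product of moduli = 57
For equation 1: M_1 = 19, 19 ≡ 1 (mod 3), inverse of 19 mod 3 is 1 (check: 1 × 1 = 1 ≡ 1 (mod 3))
For equation 2: M_2 = 3, 3 ≡ 3 (mod 19), inverse of 3 mod 19 is 13 (check: 3 × 13 = 39 ≡ 1 (mod 19))
Combine: y ≡ Σ r_i×M_i×(M_i⁻¹ mod m_i) = 0×19×1 + 14×3×13 = 0 + 546 = 546
546 mod 57 = 33
y ≡ 33 (mod 57)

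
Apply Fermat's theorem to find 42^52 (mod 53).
By Fermat's Little Theorem, 42^{52} ≡ 1 (mod 53) since 53 is prime and gcd(42, 53) = 1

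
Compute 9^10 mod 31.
10 = 8 + 2 (binary 1010). Repeated squaring mod 31: 9^1 ≡ 9; 9^2 ≡ 9² = 81 ≡ 19; 9^4 ≡ 19² = 361 ≡ 20; 9^8 ≡ 20² = 400 ≡ 28. Multiply: 9^10 = 9^8 × 9^2 ≡ 28 × 19 (mod 31): 28 × 19 = 532 ≡ 5. So 9^10 ≡ 5 (mod 31).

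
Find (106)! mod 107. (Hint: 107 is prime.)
By Wilson's theorem, (106)! ≡ -1 ≡ 106 (mod 107)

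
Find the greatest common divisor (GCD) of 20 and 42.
2

Using the Euclidean algorithm:
20 = 0 × 42 + 20
42 = 2 × 20 + 2
20 = 10 × 2 + 0

GCD(20, 42) = 2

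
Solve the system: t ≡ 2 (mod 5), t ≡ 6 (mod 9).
M = 5 × 9 = 45. M₁ = 9, y₁ ≡ 4 (mod 5). M₂ = 5, y₂ ≡ 2 (mod 9). t = 2×9×4 + 6×5×2 ≡ 42 (mod 45)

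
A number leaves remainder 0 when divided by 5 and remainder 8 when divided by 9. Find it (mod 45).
M = 5 × 9 = 45. M₁ = 9, y₁ ≡ 4 (mod 5). M₂ = 5, y₂ ≡ 2 (mod 9). n = 0×9×4 + 8×5×2 ≡ 35 (mod 45)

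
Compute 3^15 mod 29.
Using repeated squaring. 15 = 8 + 4 + 2 + 1 (binary 1111). Repeated squaring mod 29: 3^1 ≡ 3; 3^2 ≡ 3² = 9 ≡ 9; 3^4 ≡ 9² = 81 ≡ 23; 3^8 ≡ 23² = 529 ≡ 7. Multiply: 3^15 = 3^8 × 3^4 × 3^2 × 3^1 ≡ 7 × 23 × 9 × 3 (mod 29): 7 × 23 = 161 ≡ 16; 16 × 9 = 144 ≡ 28; 28 × 3 = 84 ≡ 26. So 3^15 ≡ 26 (mod 29).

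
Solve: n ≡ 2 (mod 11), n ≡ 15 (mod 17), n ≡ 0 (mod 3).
M = 11 × 17 × 3 = 561. M₁ = 51, y₁ ≡ 8 (mod 11). M₂ = 33, y₂ ≡ 16 (mod 17). M₃ = 187, y₃ ≡ 1 (mod 3). n = 2×51×8 + 15×33×16 + 0×187×1 ≡ 321 (mod 561)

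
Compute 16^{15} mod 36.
28

Using successive squaring:
Binary expansion of 15: 1111
Powers of 16 mod 36 (each is the square of the previous):
  16^1 ≡ 16 (mod 36)
  16^2 ≡ 16² = 256 ≡ 4 (mod 36)
  16^4 ≡ 4² = 16 ≡ 16 (mod 36)
  16^8 ≡ 16² = 256 ≡ 4 (mod 36)
15 = 8 + 4 + 2 + 1, so 16^15 = 16^8 × 16^4 × 16^2 × 16^1 ≡ 4 × 16 × 4 × 16 (mod 36)
Multiplying step by step:
  4 × 16 = 64 ≡ 28 (mod 36)
  28 × 4 = 112 ≡ 4 (mod 36)
  4 × 16 = 64 ≡ 28 (mod 36)
Result: 16^15 ≡ 28 (mod 36)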